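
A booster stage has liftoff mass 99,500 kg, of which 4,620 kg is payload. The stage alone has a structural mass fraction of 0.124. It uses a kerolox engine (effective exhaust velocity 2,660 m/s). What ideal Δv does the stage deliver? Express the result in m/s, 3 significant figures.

Δv ≈ 4800 m/s

Stage wet mass = m₀ − payload = 99,500 − 4,620 = 94,880 kg.
Stage dry mass = ε × stage wet mass = 0.124 × 94,880 = 11,765.1 kg.
Burnout mass m_f = stage dry + payload = 11,765.1 + 4,620 = 16,385.1 kg.
Δv = v_e · ln(99,500/16,385.1) = 2660.0 × ln(6.073) = 2660.0 × 1.8038 ≈ 4798 m/s.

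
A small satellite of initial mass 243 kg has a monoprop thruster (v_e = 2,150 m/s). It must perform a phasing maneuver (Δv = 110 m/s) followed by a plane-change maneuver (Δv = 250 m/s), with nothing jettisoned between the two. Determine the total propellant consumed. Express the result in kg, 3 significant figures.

total propellant consumed ≈ 37.5 kg

After the first burn: m = 243 × exp(−110/2150.0) = 243 × 0.95012 = 230.879 kg.
After the second burn: m = 230.879 × exp(−250/2150.0) = 230.879 × 0.89023 = 205.535 kg.
Total propellant = m₀ − m_final = 243 − 205.535 = 37.465 kg.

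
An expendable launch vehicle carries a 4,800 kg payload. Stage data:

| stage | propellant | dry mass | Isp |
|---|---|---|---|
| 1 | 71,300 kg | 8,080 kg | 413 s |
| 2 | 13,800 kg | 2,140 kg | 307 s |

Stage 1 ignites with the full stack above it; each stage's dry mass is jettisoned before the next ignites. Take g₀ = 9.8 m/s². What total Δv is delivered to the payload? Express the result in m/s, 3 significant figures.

Δv ≈ 8330 m/s

Ignition mass of stage 1 = 71,300+8,080 + 13,800+2,140 + 4,800 = 100,120 kg.
Stage 1: m₀ = 100,120 kg, m_f = 100,120 − 71,300 = 28,820 kg; Δv = 413×9.8×ln(3.474) = 4047.4×1.2453 ≈ 5040 m/s.
Stage 2: m₀ = 20,740 kg, m_f = 20,740 − 13,800 = 6,940 kg; Δv = 307×9.8×ln(2.988) = 3008.6×1.0948 ≈ 3294 m/s.
Total Δv = 5040 + 3294 = 8334 m/s.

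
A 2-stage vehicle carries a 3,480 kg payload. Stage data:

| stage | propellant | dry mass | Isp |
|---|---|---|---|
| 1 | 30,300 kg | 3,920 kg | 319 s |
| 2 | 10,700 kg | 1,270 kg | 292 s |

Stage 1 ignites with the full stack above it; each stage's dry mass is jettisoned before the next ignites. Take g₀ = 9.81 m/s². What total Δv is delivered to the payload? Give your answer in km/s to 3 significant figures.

Δv ≈ 6.33 km/s

Ignition mass of stage 1 = 30,300+3,920 + 10,700+1,270 + 3,480 = 49,670 kg.
Stage 1: m₀ = 49,670 kg, m_f = 49,670 − 30,300 = 19,370 kg; Δv = 319×9.81×ln(2.564) = 3129.4×0.9417 ≈ 2947 m/s.
Stage 2: m₀ = 15,450 kg, m_f = 15,450 − 10,700 = 4,750 kg; Δv = 292×9.81×ln(3.253) = 2864.5×1.1795 ≈ 3379 m/s.
Total Δv = 2947 + 3379 = 6326 m/s.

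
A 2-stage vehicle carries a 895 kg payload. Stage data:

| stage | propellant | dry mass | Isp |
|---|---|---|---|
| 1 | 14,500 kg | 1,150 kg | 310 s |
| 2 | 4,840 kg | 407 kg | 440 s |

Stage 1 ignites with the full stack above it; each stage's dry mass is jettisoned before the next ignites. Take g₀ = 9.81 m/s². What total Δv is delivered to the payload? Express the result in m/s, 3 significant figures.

Ignition mass of stage 1 = 14,500+1,150 + 4,840+407 + 895 = 21,792 kg.
Stage 1: m₀ = 21,792 kg, m_f = 21,792 − 14,500 = 7,292 kg; Δv = 310×9.81×ln(2.988) = 3041.1×1.0948 ≈ 3329 m/s.
Stage 2: m₀ = 6,142 kg, m_f = 6,142 − 4,840 = 1,302 kg; Δv = 440×9.81×ln(4.717) = 4316.4×1.5512 ≈ 6696 m/s.
Total Δv = 3329 + 6696 = 10025 m/s.

Δv ≈ 10000 m/s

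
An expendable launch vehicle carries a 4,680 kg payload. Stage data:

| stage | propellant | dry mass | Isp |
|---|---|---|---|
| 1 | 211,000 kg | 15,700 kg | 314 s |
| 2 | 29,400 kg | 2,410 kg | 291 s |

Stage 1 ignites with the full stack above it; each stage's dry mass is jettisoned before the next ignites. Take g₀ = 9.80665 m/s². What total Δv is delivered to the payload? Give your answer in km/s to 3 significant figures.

Δv ≈ 9.66 km/s

Ignition mass of stage 1 = 211,000+15,700 + 29,400+2,410 + 4,680 = 263,190 kg.
Stage 1: m₀ = 263,190 kg, m_f = 263,190 − 211,000 = 52,190 kg; Δv = 314×9.80665×ln(5.043) = 3079.3×1.6180 ≈ 4982 m/s.
Stage 2: m₀ = 36,490 kg, m_f = 36,490 − 29,400 = 7,090 kg; Δv = 291×9.80665×ln(5.147) = 2853.7×1.6384 ≈ 4675 m/s.
Total Δv = 4982 + 4675 = 9657 m/s.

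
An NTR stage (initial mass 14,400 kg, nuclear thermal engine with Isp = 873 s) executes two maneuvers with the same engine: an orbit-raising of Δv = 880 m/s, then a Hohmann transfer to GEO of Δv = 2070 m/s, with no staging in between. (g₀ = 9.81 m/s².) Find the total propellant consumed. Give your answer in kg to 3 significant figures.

v_e = Isp · g₀ = 873 × 9.81 = 8564.1 m/s.
After the first burn: m = 14400 × exp(−880/8564.1) = 14400 × 0.90235 = 12,993.8 kg.
After the second burn: m = 12,993.8 × exp(−2070/8564.1) = 12,993.8 × 0.78529 = 10,203.9 kg.
Total propellant = m₀ − m_final = 14400 − 10,203.9 = 4,196.1 kg.

total propellant consumed ≈ 4200 kg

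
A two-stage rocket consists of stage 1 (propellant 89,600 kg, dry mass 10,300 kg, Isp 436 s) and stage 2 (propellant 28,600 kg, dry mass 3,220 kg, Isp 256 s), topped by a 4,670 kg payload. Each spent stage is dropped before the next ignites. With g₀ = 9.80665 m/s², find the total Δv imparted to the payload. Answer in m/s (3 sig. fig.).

Δv ≈ 8420 m/s

Ignition mass of stage 1 = 89,600+10,300 + 28,600+3,220 + 4,670 = 136,390 kg.
Stage 1: m₀ = 136,390 kg, m_f = 136,390 − 89,600 = 46,790 kg; Δv = 436×9.80665×ln(2.915) = 4275.7×1.0698 ≈ 4574 m/s.
Stage 2: m₀ = 36,490 kg, m_f = 36,490 − 28,600 = 7,890 kg; Δv = 256×9.80665×ln(4.625) = 2510.5×1.5314 ≈ 3845 m/s.
Total Δv = 4574 + 3845 = 8419 m/s.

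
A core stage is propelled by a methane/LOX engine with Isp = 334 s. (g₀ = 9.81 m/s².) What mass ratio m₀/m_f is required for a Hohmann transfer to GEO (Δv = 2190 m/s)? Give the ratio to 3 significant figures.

v_e = Isp · g₀ = 334 × 9.81 = 3276.5 m/s.
Rocket equation: m₀/m_f = exp(Δv / v_e) = exp(2190 / 3276.5) = exp(0.6684) = 1.9511.

mass ratio ≈ 1.95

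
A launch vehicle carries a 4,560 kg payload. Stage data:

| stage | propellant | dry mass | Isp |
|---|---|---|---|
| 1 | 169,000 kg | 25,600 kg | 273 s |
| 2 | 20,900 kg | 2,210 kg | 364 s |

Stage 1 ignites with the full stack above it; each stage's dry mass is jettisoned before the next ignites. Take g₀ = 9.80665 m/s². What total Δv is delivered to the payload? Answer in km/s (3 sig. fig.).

Δv ≈ 8.85 km/s

Ignition mass of stage 1 = 169,000+25,600 + 20,900+2,210 + 4,560 = 222,270 kg.
Stage 1: m₀ = 222,270 kg, m_f = 222,270 − 169,000 = 53,270 kg; Δv = 273×9.80665×ln(4.173) = 2677.2×1.4285 ≈ 3824 m/s.
Stage 2: m₀ = 27,670 kg, m_f = 27,670 − 20,900 = 6,770 kg; Δv = 364×9.80665×ln(4.087) = 3569.6×1.4078 ≈ 5025 m/s.
Total Δv = 3824 + 5025 = 8849 m/s.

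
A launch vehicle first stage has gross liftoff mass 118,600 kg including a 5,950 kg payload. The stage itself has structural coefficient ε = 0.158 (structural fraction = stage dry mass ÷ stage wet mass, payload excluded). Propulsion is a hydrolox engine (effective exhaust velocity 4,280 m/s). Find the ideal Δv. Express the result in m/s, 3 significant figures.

Δv ≈ 6880 m/s

Stage wet mass = m₀ − payload = 118,600 − 5,950 = 112,650 kg.
Stage dry mass = ε × stage wet mass = 0.158 × 112,650 = 17,798.7 kg.
Burnout mass m_f = stage dry + payload = 17,798.7 + 5,950 = 23,748.7 kg.
Δv = v_e · ln(118,600/23,748.7) = 4280.0 × ln(4.994) = 4280.0 × 1.6082 ≈ 6883 m/s.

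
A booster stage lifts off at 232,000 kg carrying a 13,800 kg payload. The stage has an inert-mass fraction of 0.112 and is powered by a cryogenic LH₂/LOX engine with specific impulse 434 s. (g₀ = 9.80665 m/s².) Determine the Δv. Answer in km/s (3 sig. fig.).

Stage wet mass = m₀ − payload = 232,000 − 13,800 = 218,200 kg.
Stage dry mass = ε × stage wet mass = 0.112 × 218,200 = 24,438.4 kg.
Burnout mass m_f = stage dry + payload = 24,438.4 + 13,800 = 38,238.4 kg.
v_e = Isp · g₀ = 434 × 9.80665 = 4256.1 m/s.
Δv = v_e · ln(232,000/38,238.4) = 4256.1 × ln(6.067) = 4256.1 × 1.8029 ≈ 7673 m/s.

Δv ≈ 7.67 km/s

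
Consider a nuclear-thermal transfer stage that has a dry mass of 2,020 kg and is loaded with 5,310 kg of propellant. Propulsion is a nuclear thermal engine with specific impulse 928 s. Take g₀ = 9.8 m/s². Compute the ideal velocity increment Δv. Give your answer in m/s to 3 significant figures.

Δv ≈ 11700 m/s

v_e = Isp · g₀ = 928 × 9.8 = 9094.4 m/s.
m₀ = m_dry + m_prop = 2,020 + 5,310 = 7,330 kg.
Using Δv = v_e ln(m₀/m_f): Δv = v_e · ln(m₀/m_f) = 9094.4 × ln(3.629) = 9094.4 × 1.2889 ≈ 11721.6 m/s.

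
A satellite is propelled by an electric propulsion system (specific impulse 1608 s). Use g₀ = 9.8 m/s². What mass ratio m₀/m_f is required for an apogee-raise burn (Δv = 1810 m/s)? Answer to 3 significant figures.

v_e = Isp · g₀ = 1608 × 9.8 = 15758.4 m/s.
m₀/m_f = exp(Δv / v_e) = exp(1810 / 15758.4) = exp(0.1149) = 1.1217.

mass ratio ≈ 1.12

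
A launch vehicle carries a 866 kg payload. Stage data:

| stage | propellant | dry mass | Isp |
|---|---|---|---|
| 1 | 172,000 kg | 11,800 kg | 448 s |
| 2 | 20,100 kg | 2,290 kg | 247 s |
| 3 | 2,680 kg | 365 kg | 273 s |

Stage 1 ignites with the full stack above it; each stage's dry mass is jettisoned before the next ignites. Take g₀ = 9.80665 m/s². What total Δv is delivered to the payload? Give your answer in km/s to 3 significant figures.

Δv ≈ 14.1 km/s

Ignition mass of stage 1 = 172,000+11,800 + 20,100+2,290 + 2,680+365 + 866 = 210,101 kg.
Stage 1: m₀ = 210,101 kg, m_f = 210,101 − 172,000 = 38,101 kg; Δv = 448×9.80665×ln(5.514) = 4393.4×1.7073 ≈ 7501 m/s.
Stage 2: m₀ = 26,301 kg, m_f = 26,301 − 20,100 = 6,201 kg; Δv = 247×9.80665×ln(4.241) = 2422.2×1.4449 ≈ 3500 m/s.
Stage 3: m₀ = 3,911 kg, m_f = 3,911 − 2,680 = 1,231 kg; Δv = 273×9.80665×ln(3.177) = 2677.2×1.1560 ≈ 3095 m/s.
Total Δv = 7501 + 3500 + 3095 = 14096 m/s.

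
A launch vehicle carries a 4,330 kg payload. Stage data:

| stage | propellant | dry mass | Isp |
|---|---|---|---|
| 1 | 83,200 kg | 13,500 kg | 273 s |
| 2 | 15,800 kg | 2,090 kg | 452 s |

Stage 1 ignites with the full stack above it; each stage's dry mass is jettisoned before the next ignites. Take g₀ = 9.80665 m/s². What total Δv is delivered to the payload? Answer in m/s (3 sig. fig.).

Δv ≈ 8720 m/s

Ignition mass of stage 1 = 83,200+13,500 + 15,800+2,090 + 4,330 = 118,920 kg.
Stage 1: m₀ = 118,920 kg, m_f = 118,920 − 83,200 = 35,720 kg; Δv = 273×9.80665×ln(3.329) = 2677.2×1.2027 ≈ 3220 m/s.
Stage 2: m₀ = 22,220 kg, m_f = 22,220 − 15,800 = 6,420 kg; Δv = 452×9.80665×ln(3.461) = 4432.6×1.2416 ≈ 5503 m/s.
Total Δv = 3220 + 5503 = 8723 m/s.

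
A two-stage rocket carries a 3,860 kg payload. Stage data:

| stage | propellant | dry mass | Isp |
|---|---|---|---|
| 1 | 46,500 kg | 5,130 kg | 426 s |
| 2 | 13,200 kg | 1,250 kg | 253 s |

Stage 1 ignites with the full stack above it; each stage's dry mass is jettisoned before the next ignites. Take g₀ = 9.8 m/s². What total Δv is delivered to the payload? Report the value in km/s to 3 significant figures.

Ignition mass of stage 1 = 46,500+5,130 + 13,200+1,250 + 3,860 = 69,940 kg.
Stage 1: m₀ = 69,940 kg, m_f = 69,940 − 46,500 = 23,440 kg; Δv = 426×9.8×ln(2.984) = 4174.8×1.0932 ≈ 4564 m/s.
Stage 2: m₀ = 18,310 kg, m_f = 18,310 − 13,200 = 5,110 kg; Δv = 253×9.8×ln(3.583) = 2479.4×1.2762 ≈ 3164 m/s.
Total Δv = 4564 + 3164 = 7728 m/s.

Δv ≈ 7.73 km/s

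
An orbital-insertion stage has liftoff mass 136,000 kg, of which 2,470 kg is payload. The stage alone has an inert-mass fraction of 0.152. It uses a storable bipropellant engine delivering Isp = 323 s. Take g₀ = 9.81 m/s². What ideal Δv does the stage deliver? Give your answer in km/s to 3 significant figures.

Stage wet mass = m₀ − payload = 136,000 − 2,470 = 133,530 kg.
Stage dry mass = ε × stage wet mass = 0.152 × 133,530 = 20,296.6 kg.
Burnout mass m_f = stage dry + payload = 20,296.6 + 2,470 = 22,766.6 kg.
v_e = Isp · g₀ = 323 × 9.81 = 3168.6 m/s.
From the ideal rocket equation, Δv = v_e · ln(136,000/22,766.6) = 3168.6 × ln(5.974) = 3168.6 × 1.7874 ≈ 5663 m/s.

Δv ≈ 5.66 km/s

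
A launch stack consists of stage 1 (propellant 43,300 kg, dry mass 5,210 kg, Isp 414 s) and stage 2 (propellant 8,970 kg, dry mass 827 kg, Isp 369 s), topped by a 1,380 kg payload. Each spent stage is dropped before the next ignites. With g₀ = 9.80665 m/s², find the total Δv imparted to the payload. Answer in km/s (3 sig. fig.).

Ignition mass of stage 1 = 43,300+5,210 + 8,970+827 + 1,380 = 59,687 kg.
Stage 1: m₀ = 59,687 kg, m_f = 59,687 − 43,300 = 16,387 kg; Δv = 414×9.80665×ln(3.642) = 4060.0×1.2926 ≈ 5248 m/s.
Stage 2: m₀ = 11,177 kg, m_f = 11,177 − 8,970 = 2,207 kg; Δv = 369×9.80665×ln(5.064) = 3618.7×1.6222 ≈ 5870 m/s.
Total Δv = 5248 + 5870 = 11118 m/s.

Δv ≈ 11.1 km/s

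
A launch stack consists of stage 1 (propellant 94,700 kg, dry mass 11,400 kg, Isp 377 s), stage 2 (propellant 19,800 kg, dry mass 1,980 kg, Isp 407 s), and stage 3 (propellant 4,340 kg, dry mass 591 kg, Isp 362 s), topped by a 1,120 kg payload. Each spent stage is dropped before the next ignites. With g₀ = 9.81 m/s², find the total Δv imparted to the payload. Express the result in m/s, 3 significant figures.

Δv ≈ 14000 m/s

Ignition mass of stage 1 = 94,700+11,400 + 19,800+1,980 + 4,340+591 + 1,120 = 133,931 kg.
Stage 1: m₀ = 133,931 kg, m_f = 133,931 − 94,700 = 39,231 kg; Δv = 377×9.81×ln(3.414) = 3698.4×1.2279 ≈ 4541 m/s.
Stage 2: m₀ = 27,831 kg, m_f = 27,831 − 19,800 = 8,031 kg; Δv = 407×9.81×ln(3.465) = 3992.7×1.2428 ≈ 4962 m/s.
Stage 3: m₀ = 6,051 kg, m_f = 6,051 − 4,340 = 1,711 kg; Δv = 362×9.81×ln(3.537) = 3551.2×1.2631 ≈ 4486 m/s.
Total Δv = 4541 + 4962 + 4486 = 13989 m/s.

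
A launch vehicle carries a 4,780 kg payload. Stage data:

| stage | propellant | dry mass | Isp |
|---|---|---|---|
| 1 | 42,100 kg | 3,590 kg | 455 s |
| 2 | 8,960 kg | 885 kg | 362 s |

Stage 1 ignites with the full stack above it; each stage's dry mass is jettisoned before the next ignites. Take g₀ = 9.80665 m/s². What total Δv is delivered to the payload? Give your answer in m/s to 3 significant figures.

Ignition mass of stage 1 = 42,100+3,590 + 8,960+885 + 4,780 = 60,315 kg.
Stage 1: m₀ = 60,315 kg, m_f = 60,315 − 42,100 = 18,215 kg; Δv = 455×9.80665×ln(3.311) = 4462.0×1.1973 ≈ 5343 m/s.
Stage 2: m₀ = 14,625 kg, m_f = 14,625 − 8,960 = 5,665 kg; Δv = 362×9.80665×ln(2.582) = 3550.0×0.9484 ≈ 3367 m/s.
Total Δv = 5343 + 3367 = 8710 m/s.

Δv ≈ 8710 m/s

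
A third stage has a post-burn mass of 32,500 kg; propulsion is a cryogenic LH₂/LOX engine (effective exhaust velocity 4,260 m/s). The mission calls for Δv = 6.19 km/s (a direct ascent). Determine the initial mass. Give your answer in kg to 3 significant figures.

Rocket equation: m₀/m_f = exp(Δv / v_e) = exp(6190 / 4260.0) = exp(1.4531) = 4.2761.
m₀ = m_f × 4.2761 = 32,500 × 4.2761 = 138,973 kg.

initial mass ≈ 139000 kg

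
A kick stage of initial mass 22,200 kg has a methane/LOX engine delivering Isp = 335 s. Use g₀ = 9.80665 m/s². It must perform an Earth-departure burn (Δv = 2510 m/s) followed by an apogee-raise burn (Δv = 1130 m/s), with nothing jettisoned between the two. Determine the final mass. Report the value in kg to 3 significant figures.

v_e = Isp · g₀ = 335 × 9.80665 = 3285.2 m/s.
After the first burn: m = 22200 × exp(−2510/3285.2) = 22200 × 0.46579 = 10,340.5 kg.
After the second burn: m = 10,340.5 × exp(−1130/3285.2) = 10,340.5 × 0.70895 = 7,330.9 kg.

final mass ≈ 7330 kg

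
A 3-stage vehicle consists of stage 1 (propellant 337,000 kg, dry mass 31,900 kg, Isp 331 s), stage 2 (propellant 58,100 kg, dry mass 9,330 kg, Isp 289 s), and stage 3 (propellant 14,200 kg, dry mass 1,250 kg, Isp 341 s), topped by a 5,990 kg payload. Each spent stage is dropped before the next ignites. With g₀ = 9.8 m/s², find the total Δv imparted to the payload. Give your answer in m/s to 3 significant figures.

Δv ≈ 11000 m/s

Ignition mass of stage 1 = 337,000+31,900 + 58,100+9,330 + 14,200+1,250 + 5,990 = 457,770 kg.
Stage 1: m₀ = 457,770 kg, m_f = 457,770 − 337,000 = 120,770 kg; Δv = 331×9.8×ln(3.79) = 3243.8×1.3325 ≈ 4322 m/s.
Stage 2: m₀ = 88,870 kg, m_f = 88,870 − 58,100 = 30,770 kg; Δv = 289×9.8×ln(2.888) = 2832.2×1.0606 ≈ 3004 m/s.
Stage 3: m₀ = 21,440 kg, m_f = 21,440 − 14,200 = 7,240 kg; Δv = 341×9.8×ln(2.961) = 3341.8×1.0856 ≈ 3628 m/s.
Total Δv = 4322 + 3004 + 3628 = 10954 m/s.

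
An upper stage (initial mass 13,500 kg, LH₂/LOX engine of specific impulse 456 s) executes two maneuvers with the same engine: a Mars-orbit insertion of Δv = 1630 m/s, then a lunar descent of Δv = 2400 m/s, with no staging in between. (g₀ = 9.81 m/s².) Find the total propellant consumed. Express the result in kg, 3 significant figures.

total propellant consumed ≈ 8020 kg

v_e = Isp · g₀ = 456 × 9.81 = 4473.4 m/s.
After the first burn: m = 13500 × exp(−1630/4473.4) = 13500 × 0.69463 = 9,377.51 kg.
After the second burn: m = 9,377.51 × exp(−2400/4473.4) = 9,377.51 × 0.58479 = 5,483.87 kg.
Total propellant = m₀ − m_final = 13500 − 5,483.87 = 8,016.13 kg.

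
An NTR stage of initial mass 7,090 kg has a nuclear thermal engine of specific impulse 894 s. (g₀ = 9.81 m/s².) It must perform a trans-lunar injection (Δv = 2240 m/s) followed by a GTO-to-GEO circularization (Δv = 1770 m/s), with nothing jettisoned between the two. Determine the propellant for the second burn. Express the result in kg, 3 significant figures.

propellant for the second burn ≈ 1000 kg

v_e = Isp · g₀ = 894 × 9.81 = 8770.1 m/s.
After the first burn: m = 7090 × exp(−2240/8770.1) = 7090 × 0.77460 = 5,491.91 kg.
After the second burn: m = 5,491.91 × exp(−1770/8770.1) = 5,491.91 × 0.81724 = 4,488.21 kg.
Second-burn propellant = 5,491.91 − 4,488.21 = 1,003.7 kg.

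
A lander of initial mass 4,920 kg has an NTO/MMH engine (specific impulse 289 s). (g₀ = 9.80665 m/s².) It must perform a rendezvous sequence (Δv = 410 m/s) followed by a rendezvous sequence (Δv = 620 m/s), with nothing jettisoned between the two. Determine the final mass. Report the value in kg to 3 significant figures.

final mass ≈ 3420 kg

v_e = Isp · g₀ = 289 × 9.80665 = 2834.1 m/s.
After the first burn: m = 4920 × exp(−410/2834.1) = 4920 × 0.86531 = 4,257.33 kg.
After the second burn: m = 4,257.33 × exp(−620/2834.1) = 4,257.33 × 0.80351 = 3,420.81 kg.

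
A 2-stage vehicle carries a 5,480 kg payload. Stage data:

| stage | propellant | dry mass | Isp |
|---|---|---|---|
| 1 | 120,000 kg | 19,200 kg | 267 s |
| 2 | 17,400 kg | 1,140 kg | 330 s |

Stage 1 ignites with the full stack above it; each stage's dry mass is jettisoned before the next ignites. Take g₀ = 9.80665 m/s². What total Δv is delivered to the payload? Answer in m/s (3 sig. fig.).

Ignition mass of stage 1 = 120,000+19,200 + 17,400+1,140 + 5,480 = 163,220 kg.
Stage 1: m₀ = 163,220 kg, m_f = 163,220 − 120,000 = 43,220 kg; Δv = 267×9.80665×ln(3.776) = 2618.4×1.3288 ≈ 3479 m/s.
Stage 2: m₀ = 24,020 kg, m_f = 24,020 − 17,400 = 6,620 kg; Δv = 330×9.80665×ln(3.628) = 3236.2×1.2888 ≈ 4171 m/s.
Total Δv = 3479 + 4171 = 7650 m/s.

Δv ≈ 7650 m/s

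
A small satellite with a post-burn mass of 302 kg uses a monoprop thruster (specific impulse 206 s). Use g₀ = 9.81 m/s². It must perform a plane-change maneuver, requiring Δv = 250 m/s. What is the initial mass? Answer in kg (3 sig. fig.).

initial mass ≈ 342 kg

v_e = Isp · g₀ = 206 × 9.81 = 2020.9 m/s.
By the Tsiolkovsky rocket equation, m₀/m_f = exp(Δv / v_e) = exp(250 / 2020.9) = exp(0.1237) = 1.1317.
m₀ = m_f × 1.1317 = 302 × 1.1317 = 341.773 kg.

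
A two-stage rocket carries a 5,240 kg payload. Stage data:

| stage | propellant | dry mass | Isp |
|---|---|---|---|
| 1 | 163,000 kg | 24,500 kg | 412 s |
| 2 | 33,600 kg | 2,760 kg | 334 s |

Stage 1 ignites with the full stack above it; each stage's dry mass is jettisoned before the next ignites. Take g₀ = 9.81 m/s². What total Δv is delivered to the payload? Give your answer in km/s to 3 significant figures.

Ignition mass of stage 1 = 163,000+24,500 + 33,600+2,760 + 5,240 = 229,100 kg.
Stage 1: m₀ = 229,100 kg, m_f = 229,100 − 163,000 = 66,100 kg; Δv = 412×9.81×ln(3.466) = 4041.7×1.2430 ≈ 5024 m/s.
Stage 2: m₀ = 41,600 kg, m_f = 41,600 − 33,600 = 8,000 kg; Δv = 334×9.81×ln(5.2) = 3276.5×1.6487 ≈ 5402 m/s.
Total Δv = 5024 + 5402 = 10426 m/s.

Δv ≈ 10.4 km/s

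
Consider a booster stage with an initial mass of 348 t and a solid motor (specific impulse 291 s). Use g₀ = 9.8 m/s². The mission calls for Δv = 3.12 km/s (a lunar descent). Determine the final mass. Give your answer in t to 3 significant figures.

final mass ≈ 117 t

v_e = Isp · g₀ = 291 × 9.8 = 2851.8 m/s.
m₀/m_f = exp(Δv / v_e) = exp(3120 / 2851.8) = exp(1.0940) = 2.9863.
m_f = m₀ / 2.9863 = 348 / 2.9863 = 116.532 t.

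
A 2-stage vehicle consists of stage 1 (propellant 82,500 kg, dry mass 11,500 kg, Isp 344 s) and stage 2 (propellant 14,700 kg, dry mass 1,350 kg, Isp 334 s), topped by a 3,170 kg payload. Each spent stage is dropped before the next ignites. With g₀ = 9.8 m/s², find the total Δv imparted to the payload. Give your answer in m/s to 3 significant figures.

Ignition mass of stage 1 = 82,500+11,500 + 14,700+1,350 + 3,170 = 113,220 kg.
Stage 1: m₀ = 113,220 kg, m_f = 113,220 − 82,500 = 30,720 kg; Δv = 344×9.8×ln(3.686) = 3371.2×1.3044 ≈ 4397 m/s.
Stage 2: m₀ = 19,220 kg, m_f = 19,220 − 14,700 = 4,520 kg; Δv = 334×9.8×ln(4.252) = 3273.2×1.4474 ≈ 4738 m/s.
Total Δv = 4397 + 4738 = 9135 m/s.

Δv ≈ 9140 m/s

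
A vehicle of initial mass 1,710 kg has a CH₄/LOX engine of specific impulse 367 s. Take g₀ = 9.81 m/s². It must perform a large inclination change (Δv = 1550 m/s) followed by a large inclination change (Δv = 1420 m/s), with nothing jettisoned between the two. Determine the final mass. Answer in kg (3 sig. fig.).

v_e = Isp · g₀ = 367 × 9.81 = 3600.3 m/s.
After the first burn: m = 1710 × exp(−1550/3600.3) = 1710 × 0.65017 = 1,111.79 kg.
After the second burn: m = 1,111.79 × exp(−1420/3600.3) = 1,111.79 × 0.67407 = 749.424 kg.

final mass ≈ 749 kg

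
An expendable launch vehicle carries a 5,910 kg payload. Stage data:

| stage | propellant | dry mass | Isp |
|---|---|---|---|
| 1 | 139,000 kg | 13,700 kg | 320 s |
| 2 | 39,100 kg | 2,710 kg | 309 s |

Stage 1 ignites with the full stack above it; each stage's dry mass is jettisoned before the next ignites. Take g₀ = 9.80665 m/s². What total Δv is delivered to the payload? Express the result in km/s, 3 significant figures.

Δv ≈ 8.90 km/s

Ignition mass of stage 1 = 139,000+13,700 + 39,100+2,710 + 5,910 = 200,420 kg.
Stage 1: m₀ = 200,420 kg, m_f = 200,420 − 139,000 = 61,420 kg; Δv = 320×9.80665×ln(3.263) = 3138.1×1.1827 ≈ 3711 m/s.
Stage 2: m₀ = 47,720 kg, m_f = 47,720 − 39,100 = 8,620 kg; Δv = 309×9.80665×ln(5.536) = 3030.3×1.7113 ≈ 5186 m/s.
Total Δv = 3711 + 5186 = 8897 m/s.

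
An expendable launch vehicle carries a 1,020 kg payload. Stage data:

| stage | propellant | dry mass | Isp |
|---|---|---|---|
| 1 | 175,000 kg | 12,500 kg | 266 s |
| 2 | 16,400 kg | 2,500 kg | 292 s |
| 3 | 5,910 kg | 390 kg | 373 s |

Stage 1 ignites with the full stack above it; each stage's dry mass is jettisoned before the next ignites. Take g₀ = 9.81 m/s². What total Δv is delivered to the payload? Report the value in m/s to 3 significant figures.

Δv ≈ 13300 m/s

Ignition mass of stage 1 = 175,000+12,500 + 16,400+2,500 + 5,910+390 + 1,020 = 213,720 kg.
Stage 1: m₀ = 213,720 kg, m_f = 213,720 − 175,000 = 38,720 kg; Δv = 266×9.81×ln(5.52) = 2609.5×1.7083 ≈ 4458 m/s.
Stage 2: m₀ = 26,220 kg, m_f = 26,220 − 16,400 = 9,820 kg; Δv = 292×9.81×ln(2.67) = 2864.5×0.9821 ≈ 2813 m/s.
Stage 3: m₀ = 7,320 kg, m_f = 7,320 − 5,910 = 1,410 kg; Δv = 373×9.81×ln(5.191) = 3659.1×1.6470 ≈ 6027 m/s.
Total Δv = 4458 + 2813 + 6027 = 13298 m/s.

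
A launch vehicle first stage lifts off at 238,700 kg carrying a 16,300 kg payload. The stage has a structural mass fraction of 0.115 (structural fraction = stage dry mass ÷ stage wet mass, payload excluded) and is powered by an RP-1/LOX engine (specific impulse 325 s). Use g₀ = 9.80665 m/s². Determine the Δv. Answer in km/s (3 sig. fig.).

Stage wet mass = m₀ − payload = 238,700 − 16,300 = 222,400 kg.
Stage dry mass = ε × stage wet mass = 0.115 × 222,400 = 25,576 kg.
Burnout mass m_f = stage dry + payload = 25,576 + 16,300 = 41,876 kg.
v_e = Isp · g₀ = 325 × 9.80665 = 3187.2 m/s.
Rocket equation: Δv = v_e · ln(238,700/41,876) = 3187.2 × ln(5.7) = 3187.2 × 1.7405 ≈ 5547 m/s.

Δv ≈ 5.55 km/s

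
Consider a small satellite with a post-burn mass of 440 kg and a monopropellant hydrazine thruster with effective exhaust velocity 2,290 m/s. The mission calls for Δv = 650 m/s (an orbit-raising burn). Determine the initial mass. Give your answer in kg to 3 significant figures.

initial mass ≈ 584 kg

By the Tsiolkovsky rocket equation, m₀/m_f = exp(Δv / v_e) = exp(650 / 2290.0) = exp(0.2838) = 1.3282.
m₀ = m_f × 1.3282 = 440 × 1.3282 = 584.408 kg.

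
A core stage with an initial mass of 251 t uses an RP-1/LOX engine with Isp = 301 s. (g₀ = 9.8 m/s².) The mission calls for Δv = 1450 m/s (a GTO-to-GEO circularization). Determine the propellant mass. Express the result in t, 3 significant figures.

v_e = Isp · g₀ = 301 × 9.8 = 2949.8 m/s.
m₀/m_f = exp(Δv / v_e) = exp(1450 / 2949.8) = exp(0.4916) = 1.6349.
m_f = 251 / 1.6349 = 153.526 t, so propellant = m₀ − m_f = 251 − 153.526 = 97.474 t.

propellant mass ≈ 97.5 t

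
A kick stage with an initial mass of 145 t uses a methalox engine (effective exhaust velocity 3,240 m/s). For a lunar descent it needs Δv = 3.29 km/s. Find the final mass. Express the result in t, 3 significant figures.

Rocket equation: m₀/m_f = exp(Δv / v_e) = exp(3290 / 3240.0) = exp(1.0154) = 2.7606.
m_f = m₀ / 2.7606 = 145 / 2.7606 = 52.5248 t.

final mass ≈ 52.5 t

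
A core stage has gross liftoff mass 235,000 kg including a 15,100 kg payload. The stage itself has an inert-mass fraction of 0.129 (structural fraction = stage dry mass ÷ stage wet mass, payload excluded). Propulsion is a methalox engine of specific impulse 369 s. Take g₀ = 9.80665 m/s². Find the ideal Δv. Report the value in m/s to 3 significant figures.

Stage wet mass = m₀ − payload = 235,000 − 15,100 = 219,900 kg.
Stage dry mass = ε × stage wet mass = 0.129 × 219,900 = 28,367.1 kg.
Burnout mass m_f = stage dry + payload = 28,367.1 + 15,100 = 43,467.1 kg.
v_e = Isp · g₀ = 369 × 9.80665 = 3618.7 m/s.
By the Tsiolkovsky rocket equation, Δv = v_e · ln(235,000/43,467.1) = 3618.7 × ln(5.406) = 3618.7 × 1.6876 ≈ 6107 m/s.

Δv ≈ 6110 m/s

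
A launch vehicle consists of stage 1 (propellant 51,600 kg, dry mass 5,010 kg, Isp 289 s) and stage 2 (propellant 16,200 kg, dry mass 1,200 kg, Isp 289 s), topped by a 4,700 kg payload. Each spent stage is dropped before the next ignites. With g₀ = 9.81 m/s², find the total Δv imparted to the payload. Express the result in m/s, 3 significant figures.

Ignition mass of stage 1 = 51,600+5,010 + 16,200+1,200 + 4,700 = 78,710 kg.
Stage 1: m₀ = 78,710 kg, m_f = 78,710 − 51,600 = 27,110 kg; Δv = 289×9.81×ln(2.903) = 2835.1×1.0659 ≈ 3022 m/s.
Stage 2: m₀ = 22,100 kg, m_f = 22,100 − 16,200 = 5,900 kg; Δv = 289×9.81×ln(3.746) = 2835.1×1.3206 ≈ 3744 m/s.
Total Δv = 3022 + 3744 = 6766 m/s.

Δv ≈ 6770 m/s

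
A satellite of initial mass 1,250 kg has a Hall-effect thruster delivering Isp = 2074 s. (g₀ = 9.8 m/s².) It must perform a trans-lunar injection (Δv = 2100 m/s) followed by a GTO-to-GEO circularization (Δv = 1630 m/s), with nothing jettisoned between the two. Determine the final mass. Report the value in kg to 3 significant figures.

v_e = Isp · g₀ = 2074 × 9.8 = 20325.2 m/s.
After the first burn: m = 1250 × exp(−2100/20325.2) = 1250 × 0.90184 = 1,127.3 kg.
After the second burn: m = 1,127.3 × exp(−1630/20325.2) = 1,127.3 × 0.92294 = 1,040.43 kg.

final mass ≈ 1040 kg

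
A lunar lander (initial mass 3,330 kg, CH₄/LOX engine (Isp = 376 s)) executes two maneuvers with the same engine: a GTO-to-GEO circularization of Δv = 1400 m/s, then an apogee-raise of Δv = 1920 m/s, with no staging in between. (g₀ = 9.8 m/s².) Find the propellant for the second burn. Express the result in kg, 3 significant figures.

v_e = Isp · g₀ = 376 × 9.8 = 3684.8 m/s.
After the first burn: m = 3330 × exp(−1400/3684.8) = 3330 × 0.68390 = 2,277.39 kg.
After the second burn: m = 2,277.39 × exp(−1920/3684.8) = 2,277.39 × 0.59389 = 1,352.52 kg.
Second-burn propellant = 2,277.39 − 1,352.52 = 924.87 kg.

propellant for the second burn ≈ 925 kg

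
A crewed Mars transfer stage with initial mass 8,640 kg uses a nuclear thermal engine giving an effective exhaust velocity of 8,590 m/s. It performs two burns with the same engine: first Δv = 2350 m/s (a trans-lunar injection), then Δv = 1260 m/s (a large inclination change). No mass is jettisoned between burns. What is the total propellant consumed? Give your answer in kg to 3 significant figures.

total propellant consumed ≈ 2960 kg

After the first burn: m = 8640 × exp(−2350/8590.0) = 8640 × 0.76066 = 6,572.1 kg.
After the second burn: m = 6,572.1 × exp(−1260/8590.0) = 6,572.1 × 0.86357 = 5,675.47 kg.
Total propellant = m₀ − m_final = 8640 − 5,675.47 = 2,964.53 kg.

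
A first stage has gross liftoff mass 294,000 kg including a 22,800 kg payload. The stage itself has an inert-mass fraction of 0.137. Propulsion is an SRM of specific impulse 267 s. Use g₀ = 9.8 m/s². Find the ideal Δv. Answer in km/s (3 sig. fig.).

Stage wet mass = m₀ − payload = 294,000 − 22,800 = 271,200 kg.
Stage dry mass = ε × stage wet mass = 0.137 × 271,200 = 37,154.4 kg.
Burnout mass m_f = stage dry + payload = 37,154.4 + 22,800 = 59,954.4 kg.
v_e = Isp · g₀ = 267 × 9.8 = 2616.6 m/s.
Δv = v_e · ln(294,000/59,954.4) = 2616.6 × ln(4.904) = 2616.6 × 1.5900 ≈ 4160 m/s.

Δv ≈ 4.16 km/s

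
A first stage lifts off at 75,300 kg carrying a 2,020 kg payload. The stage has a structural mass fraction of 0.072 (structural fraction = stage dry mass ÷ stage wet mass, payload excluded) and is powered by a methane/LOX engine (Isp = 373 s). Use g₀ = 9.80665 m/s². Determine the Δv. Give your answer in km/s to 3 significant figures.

Δv ≈ 8.54 km/s

Stage wet mass = m₀ − payload = 75,300 − 2,020 = 73,280 kg.
Stage dry mass = ε × stage wet mass = 0.072 × 73,280 = 5,276.16 kg.
Burnout mass m_f = stage dry + payload = 5,276.16 + 2,020 = 7,296.16 kg.
v_e = Isp · g₀ = 373 × 9.80665 = 3657.9 m/s.
By the Tsiolkovsky rocket equation, Δv = v_e · ln(75,300/7,296.16) = 3657.9 × ln(10.32) = 3657.9 × 2.3341 ≈ 8538 m/s.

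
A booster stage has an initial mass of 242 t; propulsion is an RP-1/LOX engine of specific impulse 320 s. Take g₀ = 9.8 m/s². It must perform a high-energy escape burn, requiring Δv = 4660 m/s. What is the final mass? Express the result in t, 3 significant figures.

final mass ≈ 54.8 t

v_e = Isp · g₀ = 320 × 9.8 = 3136.0 m/s.
By the Tsiolkovsky rocket equation, m₀/m_f = exp(Δv / v_e) = exp(4660 / 3136.0) = exp(1.4860) = 4.4192.
m_f = m₀ / 4.4192 = 242 / 4.4192 = 54.761 t.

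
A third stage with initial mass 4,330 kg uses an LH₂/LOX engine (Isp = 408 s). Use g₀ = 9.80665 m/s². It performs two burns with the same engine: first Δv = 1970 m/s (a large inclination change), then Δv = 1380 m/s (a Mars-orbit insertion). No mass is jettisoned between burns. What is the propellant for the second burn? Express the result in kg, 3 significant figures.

v_e = Isp · g₀ = 408 × 9.80665 = 4001.1 m/s.
After the first burn: m = 4330 × exp(−1970/4001.1) = 4330 × 0.61118 = 2,646.41 kg.
After the second burn: m = 2,646.41 × exp(−1380/4001.1) = 2,646.41 × 0.70829 = 1,874.43 kg.
Second-burn propellant = 2,646.41 − 1,874.43 = 771.98 kg.

propellant for the second burn ≈ 772 kg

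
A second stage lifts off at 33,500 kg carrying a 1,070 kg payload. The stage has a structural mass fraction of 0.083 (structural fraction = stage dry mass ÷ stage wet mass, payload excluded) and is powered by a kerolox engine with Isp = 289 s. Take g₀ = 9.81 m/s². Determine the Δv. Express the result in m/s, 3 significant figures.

Stage wet mass = m₀ − payload = 33,500 − 1,070 = 32,430 kg.
Stage dry mass = ε × stage wet mass = 0.083 × 32,430 = 2,691.69 kg.
Burnout mass m_f = stage dry + payload = 2,691.69 + 1,070 = 3,761.69 kg.
v_e = Isp · g₀ = 289 × 9.81 = 2835.1 m/s.
Δv = v_e · ln(33,500/3,761.69) = 2835.1 × ln(8.906) = 2835.1 × 2.1867 ≈ 6199 m/s.

Δv ≈ 6200 m/s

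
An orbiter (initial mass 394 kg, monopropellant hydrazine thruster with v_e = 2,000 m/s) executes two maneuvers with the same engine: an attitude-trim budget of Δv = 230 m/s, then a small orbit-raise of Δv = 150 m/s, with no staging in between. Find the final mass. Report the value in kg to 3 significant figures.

final mass ≈ 326 kg

After the first burn: m = 394 × exp(−230/2000.0) = 394 × 0.89137 = 351.2 kg.
After the second burn: m = 351.2 × exp(−150/2000.0) = 351.2 × 0.92774 = 325.822 kg.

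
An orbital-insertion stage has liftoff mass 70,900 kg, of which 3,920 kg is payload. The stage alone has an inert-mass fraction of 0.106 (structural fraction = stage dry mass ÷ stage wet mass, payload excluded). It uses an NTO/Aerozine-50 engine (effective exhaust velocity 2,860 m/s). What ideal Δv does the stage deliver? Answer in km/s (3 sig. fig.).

Stage wet mass = m₀ − payload = 70,900 − 3,920 = 66,980 kg.
Stage dry mass = ε × stage wet mass = 0.106 × 66,980 = 7,099.88 kg.
Burnout mass m_f = stage dry + payload = 7,099.88 + 3,920 = 11,019.88 kg.
By the Tsiolkovsky rocket equation, Δv = v_e · ln(70,900/11,019.88) = 2860.0 × ln(6.434) = 2860.0 × 1.8616 ≈ 5324 m/s.

Δv ≈ 5.32 km/s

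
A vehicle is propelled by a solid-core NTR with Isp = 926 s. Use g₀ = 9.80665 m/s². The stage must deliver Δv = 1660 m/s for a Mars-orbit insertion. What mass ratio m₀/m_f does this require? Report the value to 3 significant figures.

mass ratio ≈ 1.20

v_e = Isp · g₀ = 926 × 9.80665 = 9081.0 m/s.
m₀/m_f = exp(Δv / v_e) = exp(1660 / 9081.0) = exp(0.1828) = 1.2006.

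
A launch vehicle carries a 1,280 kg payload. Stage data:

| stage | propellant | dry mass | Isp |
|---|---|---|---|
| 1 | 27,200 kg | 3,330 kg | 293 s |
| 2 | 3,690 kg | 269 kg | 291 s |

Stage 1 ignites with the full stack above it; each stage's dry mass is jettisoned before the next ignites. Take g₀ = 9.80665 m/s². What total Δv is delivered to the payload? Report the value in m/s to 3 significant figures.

Δv ≈ 7580 m/s

Ignition mass of stage 1 = 27,200+3,330 + 3,690+269 + 1,280 = 35,769 kg.
Stage 1: m₀ = 35,769 kg, m_f = 35,769 − 27,200 = 8,569 kg; Δv = 293×9.80665×ln(4.174) = 2873.3×1.4289 ≈ 4106 m/s.
Stage 2: m₀ = 5,239 kg, m_f = 5,239 − 3,690 = 1,549 kg; Δv = 291×9.80665×ln(3.382) = 2853.7×1.2185 ≈ 3477 m/s.
Total Δv = 4106 + 3477 = 7583 m/s.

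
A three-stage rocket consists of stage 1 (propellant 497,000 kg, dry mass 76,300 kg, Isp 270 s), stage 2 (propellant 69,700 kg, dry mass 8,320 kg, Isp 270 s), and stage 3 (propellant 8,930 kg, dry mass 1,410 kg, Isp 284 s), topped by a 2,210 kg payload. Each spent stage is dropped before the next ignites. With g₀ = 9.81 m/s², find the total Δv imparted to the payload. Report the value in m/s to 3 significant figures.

Ignition mass of stage 1 = 497,000+76,300 + 69,700+8,320 + 8,930+1,410 + 2,210 = 663,870 kg.
Stage 1: m₀ = 663,870 kg, m_f = 663,870 − 497,000 = 166,870 kg; Δv = 270×9.81×ln(3.978) = 2648.7×1.3809 ≈ 3658 m/s.
Stage 2: m₀ = 90,570 kg, m_f = 90,570 − 69,700 = 20,870 kg; Δv = 270×9.81×ln(4.34) = 2648.7×1.4678 ≈ 3888 m/s.
Stage 3: m₀ = 12,550 kg, m_f = 12,550 − 8,930 = 3,620 kg; Δv = 284×9.81×ln(3.467) = 2786.0×1.2432 ≈ 3464 m/s.
Total Δv = 3658 + 3888 + 3464 = 11010 m/s.

Δv ≈ 11000 m/s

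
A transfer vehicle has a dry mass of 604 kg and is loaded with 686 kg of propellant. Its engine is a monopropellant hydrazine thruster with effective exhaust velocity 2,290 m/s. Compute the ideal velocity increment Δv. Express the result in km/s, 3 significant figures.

Δv ≈ 1.74 km/s

m₀ = m_dry + m_prop = 604 + 686 = 1,290 kg.
Δv = v_e · ln(m₀/m_f) = 2290.0 × ln(2.136) = 2290.0 × 0.7588 ≈ 1737.7 m/s.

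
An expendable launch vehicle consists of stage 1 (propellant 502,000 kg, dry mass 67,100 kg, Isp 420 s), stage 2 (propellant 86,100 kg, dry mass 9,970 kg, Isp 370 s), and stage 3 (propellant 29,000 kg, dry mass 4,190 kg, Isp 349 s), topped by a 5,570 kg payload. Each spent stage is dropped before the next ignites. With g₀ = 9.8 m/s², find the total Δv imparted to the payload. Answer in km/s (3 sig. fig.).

Ignition mass of stage 1 = 502,000+67,100 + 86,100+9,970 + 29,000+4,190 + 5,570 = 703,930 kg.
Stage 1: m₀ = 703,930 kg, m_f = 703,930 − 502,000 = 201,930 kg; Δv = 420×9.8×ln(3.486) = 4116.0×1.2488 ≈ 5140 m/s.
Stage 2: m₀ = 134,830 kg, m_f = 134,830 − 86,100 = 48,730 kg; Δv = 370×9.8×ln(2.767) = 3626.0×1.0177 ≈ 3690 m/s.
Stage 3: m₀ = 38,760 kg, m_f = 38,760 − 29,000 = 9,760 kg; Δv = 349×9.8×ln(3.971) = 3420.2×1.3791 ≈ 4717 m/s.
Total Δv = 5140 + 3690 + 4717 = 13547 m/s.

Δv ≈ 13.5 km/s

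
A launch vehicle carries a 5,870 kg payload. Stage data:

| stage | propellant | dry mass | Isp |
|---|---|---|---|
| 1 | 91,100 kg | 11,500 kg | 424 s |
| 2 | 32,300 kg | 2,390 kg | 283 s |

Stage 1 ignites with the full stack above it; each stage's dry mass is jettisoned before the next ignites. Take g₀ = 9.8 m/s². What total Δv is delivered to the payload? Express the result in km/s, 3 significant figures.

Δv ≈ 8.62 km/s

Ignition mass of stage 1 = 91,100+11,500 + 32,300+2,390 + 5,870 = 143,160 kg.
Stage 1: m₀ = 143,160 kg, m_f = 143,160 − 91,100 = 52,060 kg; Δv = 424×9.8×ln(2.75) = 4155.2×1.0116 ≈ 4203 m/s.
Stage 2: m₀ = 40,560 kg, m_f = 40,560 − 32,300 = 8,260 kg; Δv = 283×9.8×ln(4.91) = 2773.4×1.5914 ≈ 4413 m/s.
Total Δv = 4203 + 4413 = 8616 m/s.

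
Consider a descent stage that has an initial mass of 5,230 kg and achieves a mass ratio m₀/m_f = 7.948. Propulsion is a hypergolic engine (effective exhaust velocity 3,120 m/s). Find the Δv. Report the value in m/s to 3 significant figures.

Δv ≈ 6470 m/s

Δv = v_e · ln(7.948) = 3120.0 × 2.0729 ≈ 6467.5 m/s.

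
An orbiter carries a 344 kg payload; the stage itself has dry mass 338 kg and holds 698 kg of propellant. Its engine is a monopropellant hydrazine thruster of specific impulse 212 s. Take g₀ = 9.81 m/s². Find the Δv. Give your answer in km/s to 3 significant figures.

Δv ≈ 1.47 km/s

v_e = Isp · g₀ = 212 × 9.81 = 2079.7 m/s.
m₀ = payload + dry + propellant = 344 + 338 + 698 = 1,380 kg.
m_f = payload + dry = 344 + 338 = 682 kg.
Δv = v_e · ln(m₀/m_f) = 2079.7 × ln(2.023) = 2079.7 × 0.7048 ≈ 1465.8 m/s.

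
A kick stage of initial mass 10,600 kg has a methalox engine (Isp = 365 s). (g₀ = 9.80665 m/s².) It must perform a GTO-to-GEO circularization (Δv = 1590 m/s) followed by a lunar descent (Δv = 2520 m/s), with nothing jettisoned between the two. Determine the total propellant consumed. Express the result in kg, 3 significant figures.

v_e = Isp · g₀ = 365 × 9.80665 = 3579.4 m/s.
After the first burn: m = 10600 × exp(−1590/3579.4) = 10600 × 0.64133 = 6,798.1 kg.
After the second burn: m = 6,798.1 × exp(−2520/3579.4) = 6,798.1 × 0.49459 = 3,362.27 kg.
Total propellant = m₀ − m_final = 10600 − 3,362.27 = 7,237.73 kg.

total propellant consumed ≈ 7240 kg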